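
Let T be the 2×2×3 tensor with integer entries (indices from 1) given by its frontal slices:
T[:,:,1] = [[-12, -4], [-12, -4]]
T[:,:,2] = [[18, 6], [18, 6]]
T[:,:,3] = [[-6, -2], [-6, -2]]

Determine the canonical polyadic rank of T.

1

Lower bound: T ≠ 0 (e.g. T[1,1,1] = -12), so rank(T) ≥ 1.
Upper bound: the mode-1 fibre T[:,1,1] = [-12, -12] gives a = [1, 1] (primitive direction); the mode-2 fibre T[1,:,1] = [-12, -4] gives b = [3, 1]; then c[k] = T[1,1,k] / (a[1]·b[1]) = [-12, 18, -6] / 3 = [-4, 6, -2].
Expanding [1, 1] ⊗ [3, 1] ⊗ [-4, 6, -2] reproduces all 12 entries of T, so T = [1, 1] ⊗ [3, 1] ⊗ [-4, 6, -2] and rank(T) ≤ 1.
These bounds meet, so rank(T) = 1.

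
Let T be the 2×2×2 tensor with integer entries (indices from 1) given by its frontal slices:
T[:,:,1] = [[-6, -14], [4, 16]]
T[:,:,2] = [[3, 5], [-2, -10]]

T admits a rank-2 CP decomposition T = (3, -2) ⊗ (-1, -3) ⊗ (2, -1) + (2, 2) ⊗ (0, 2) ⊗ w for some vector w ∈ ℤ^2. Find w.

w = (1, -1)

Subtract the known terms from T to get the rank-1 residual R = (2, 2) ⊗ (0, 2) ⊗ w, so R[i,j,k] = a[i]·b[j]·w[k]. Pick indices with nonzero a[1]·b[2] = (2)·(2) = 4. Only the fibre through (1,2,·) is needed: R[1,2,:] = T[1,2,:] − Σₗ aₗ[1]bₗ[2]cₗ = [-14, 5] − (3)·(-3)·(2, -1) = [4, -4]. Then w[k] = R[1,2,k] / 4 for each k, giving w = [4, -4] / 4 = (1, -1).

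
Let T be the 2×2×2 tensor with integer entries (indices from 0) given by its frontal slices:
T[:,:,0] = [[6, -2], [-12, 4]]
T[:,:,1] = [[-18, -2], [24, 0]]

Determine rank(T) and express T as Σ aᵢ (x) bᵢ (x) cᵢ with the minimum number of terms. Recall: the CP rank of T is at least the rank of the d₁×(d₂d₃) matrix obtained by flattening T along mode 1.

rank(T) = 2

Lower bound: the mode-1 unfolding of T (rows indexed by i, columns by (j,k) = (0,0), (0,1), (1,0), (1,1)) is [[6, -18, -2, -2], [-12, 24, 4, 0]].
There the 2×2 minor on rows i ∈ {0, 1}, columns (j,k) ∈ {(0,0), (0,1)} is det [[6, -18], [-12, 24]] = -72 ≠ 0, so this unfolding has rank ≥ 2; CP rank is at least every unfolding rank, so rank(T) ≥ 2. (This is only a lower bound: in general the CP rank may exceed every unfolding rank, so we still need to exhibit 2 rank-1 terms summing to T.)
Upper bound — finding two terms. Write S_k = T[:,:,k] for the frontal slices: S₀ = [[6, -2], [-12, 4]], S₁ = [[-18, -2], [24, 0]].
If T = a₁ (x) b₁ (x) c₁ + a₂ (x) b₂ (x) c₂ then each S_k = c₁[k]·a₁b₁ᵀ + c₂[k]·a₂b₂ᵀ. S₀ and S₁ are linearly independent, so a₁b₁ᵀ and a₂b₂ᵀ must span the same plane of matrices: they are the rank-1 matrices of the form x·S₀ + y·S₁.
det(x·S₀ + y·S₁) is −48·xy + 48·y² = (-48)·(x − y)(y), vanishing at (x:y) = (1:1) and (1:0).
M₁ = S₀ + S₁ = [[-12, -4], [12, 4]] = (-4)·(1, -1)(3, 1)ᵀ and M₂ = S₀ = [[6, -2], [-12, 4]] = 2·(1, -2)(3, -1)ᵀ, so take a₁ = (1, -1), b₁ = (3, 1), a₂ = (1, -2), b₂ = (3, -1).
Each slice is an integer combination of E₁ = a₁b₁ᵀ and E₂ = a₂b₂ᵀ: S₀ = 2·E₂, S₁ = −4·E₁ − 2·E₂; reading off coefficients, c₁ = (0, -4) and c₂ = (2, -2).
Hence T = (1, -1) (x) (3, 1) (x) (0, -4) + (1, -2) (x) (3, -1) (x) (2, -2), so rank(T) ≤ 2.
These bounds meet, so rank(T) = 2.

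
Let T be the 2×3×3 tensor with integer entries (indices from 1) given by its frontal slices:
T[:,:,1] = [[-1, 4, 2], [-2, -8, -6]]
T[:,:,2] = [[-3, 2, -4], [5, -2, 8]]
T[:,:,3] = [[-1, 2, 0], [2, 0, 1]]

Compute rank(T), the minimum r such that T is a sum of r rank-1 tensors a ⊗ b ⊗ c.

Lower bound: in the mode-3 unfolding of T (rows indexed by k, columns by (i,j)) the 3×3 minor on rows k ∈ {1, 2, 3}, columns (i,j) ∈ {(1,1), (1,2), (2,1)} is det [[-1, 4, -2], [-3, 2, 5], [-1, 2, 2]] = 18 ≠ 0, so that unfolding has rank ≥ 3 and hence rank(T) ≥ 3 (CP rank is at least every unfolding rank, though it can be larger).
Upper bound: T is a sum of 3 rank-1 terms, T = (0, 1) ⊗ (1, 2, 1) ⊗ (-2, 0, 1) + (1, -2) ⊗ (1, 0, 2) ⊗ (1, -2, 0) + (1, -1) ⊗ (1, -2, 0) ⊗ (-2, -1, -1) (one valid choice — decompositions are not unique — normalised so each a, b is primitive with positive first nonzero entry; check it by expanding all entries), so rank(T) ≤ 3.
These bounds meet, so rank(T) = 3.

3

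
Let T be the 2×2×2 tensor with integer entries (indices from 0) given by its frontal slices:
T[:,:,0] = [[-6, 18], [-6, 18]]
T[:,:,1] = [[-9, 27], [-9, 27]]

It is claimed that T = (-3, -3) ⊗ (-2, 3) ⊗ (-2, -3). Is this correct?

Reconstruct entry (0,0,0) from the claimed factors: Σₗ aₗ[0]bₗ[0]cₗ[0] = (-3)·(-2)·(-2) = -12, but T[0,0,0] = -6. The claim is false.

No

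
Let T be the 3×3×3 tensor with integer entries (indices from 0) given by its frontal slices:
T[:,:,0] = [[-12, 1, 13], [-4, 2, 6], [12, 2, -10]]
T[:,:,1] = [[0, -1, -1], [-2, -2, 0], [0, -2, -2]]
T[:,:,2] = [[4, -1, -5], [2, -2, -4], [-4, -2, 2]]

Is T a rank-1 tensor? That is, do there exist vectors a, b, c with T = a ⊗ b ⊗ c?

The mode-3 unfolding of T (rows indexed by k, columns by (i,j) = (0,0), (0,1), (0,2), (1,0), (1,1), (1,2), (2,0), (2,1), (2,2)) is [[-12, 1, 13, -4, 2, 6, 12, 2, -10], [0, -1, -1, -2, -2, 0, 0, -2, -2], [4, -1, -5, 2, -2, -4, -4, -2, 2]].
There the 3×3 minor on rows k ∈ {0, 1, 2}, columns (i,j) ∈ {(0,0), (0,1), (1,0)} is det [[-12, 1, -4], [0, -1, -2], [4, -1, 2]] = 24 ≠ 0, so this unfolding has rank ≥ 3; CP rank is at least every unfolding rank, so rank(T) ≥ 3.
In particular rank(T) ≥ 3 > 1, so T is not rank-1.

No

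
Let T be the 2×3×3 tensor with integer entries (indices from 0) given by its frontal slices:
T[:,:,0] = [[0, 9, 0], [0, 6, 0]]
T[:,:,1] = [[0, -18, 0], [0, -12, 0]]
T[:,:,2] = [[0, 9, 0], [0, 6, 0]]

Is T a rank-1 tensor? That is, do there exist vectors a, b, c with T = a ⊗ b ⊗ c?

If T = a ⊗ b ⊗ c then every fibre of T is a multiple of the corresponding factor, so read the factors off the fibres through the nonzero entry T[0,1,0] = 9.
The mode-1 fibre T[:,1,0] = [9, 6] gives a = [3, 2] (primitive direction); the mode-2 fibre T[0,:,0] = [0, 9, 0] gives b = [0, 1, 0]; then c[k] = T[0,1,k] / (a[0]·b[1]) = [9, -18, 9] / 3 = [3, -6, 3].
Expanding [3, 2] ⊗ [0, 1, 0] ⊗ [3, -6, 3] reproduces all 18 entries of T, so T = [3, 2] ⊗ [0, 1, 0] ⊗ [3, -6, 3] and rank(T) ≤ 1.
Equivalently every frontal slice T[:,:,k] is c[k] times the rank-1 matrix [3, 2] ⊗ [0, 1, 0]. So T has rank 1 (it is nonzero).

Yes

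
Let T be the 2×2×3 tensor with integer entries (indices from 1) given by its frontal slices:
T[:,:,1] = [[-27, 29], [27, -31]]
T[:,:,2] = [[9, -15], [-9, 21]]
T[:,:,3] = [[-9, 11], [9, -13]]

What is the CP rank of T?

Lower bound: the mode-1 unfolding of T (rows indexed by i, columns by (j,k) = (1,1), (1,2), (1,3), (2,1), (2,2), (2,3)) is [[-27, 9, -9, 29, -15, 11], [27, -9, 9, -31, 21, -13]].
There the 2×2 minor on rows i ∈ {1, 2}, columns (j,k) ∈ {(1,1), (2,1)} is det [[-27, 29], [27, -31]] = 54 ≠ 0, so this unfolding has rank ≥ 2; CP rank is at least every unfolding rank, so rank(T) ≥ 2. (Flattening ranks never certify an upper bound on CP rank; for that we must actually write T with 2 rank-1 terms.)
Upper bound — finding two terms. Write S_k = T[:,:,k] for the frontal slices: S₁ = [[-27, 29], [27, -31]], S₂ = [[9, -15], [-9, 21]], S₃ = [[-9, 11], [9, -13]].
If T = a₁ ⊗ b₁ ⊗ c₁ + a₂ ⊗ b₂ ⊗ c₂ then each S_k = c₁[k]·a₁b₁ᵀ + c₂[k]·a₂b₂ᵀ. S₁ and S₂ are linearly independent, so a₁b₁ᵀ and a₂b₂ᵀ must span the same plane of matrices: they are the rank-1 matrices of the form x·S₁ + y·S₂.
det(x·S₁ + y·S₂) is 54·x² − 180·xy + 54·y² = 18·(x − 3·y)(3·x − y), vanishing at (x:y) = (3:1) and (1:3).
M₁ = 3·S₁ + S₂ = [[-72, 72], [72, -72]] = (-72)·[1, -1][1, -1]ᵀ and M₂ = S₁ + 3·S₂ = [[0, -16], [0, 32]] = (-16)·[1, -2][0, 1]ᵀ, so take a₁ = [1, -1], b₁ = [1, -1], a₂ = [1, -2], b₂ = [0, 1].
Each slice is an integer combination of E₁ = a₁b₁ᵀ and E₂ = a₂b₂ᵀ: S₁ = −27·E₁ + 2·E₂, S₂ = 9·E₁ − 6·E₂, S₃ = −9·E₁ + 2·E₂; reading off coefficients, c₁ = [-27, 9, -9] and c₂ = [2, -6, 2].
Hence T = [1, -1] ⊗ [1, -1] ⊗ [-27, 9, -9] + [1, -2] ⊗ [0, 1] ⊗ [2, -6, 2], so rank(T) ≤ 2.
These bounds meet, so rank(T) = 2.

2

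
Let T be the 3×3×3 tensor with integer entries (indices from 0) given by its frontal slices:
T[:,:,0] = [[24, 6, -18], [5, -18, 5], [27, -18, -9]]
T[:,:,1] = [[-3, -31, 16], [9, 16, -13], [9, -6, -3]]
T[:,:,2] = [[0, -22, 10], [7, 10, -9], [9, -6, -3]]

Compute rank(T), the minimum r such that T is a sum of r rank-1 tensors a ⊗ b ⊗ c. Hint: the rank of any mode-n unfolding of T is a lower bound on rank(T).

2

Lower bound: in the mode-1 unfolding of T (rows indexed by i, columns by (j,k)) the 2×2 minor on rows i ∈ {0, 1}, columns (j,k) ∈ {(0,0), (0,1)} is det [[24, -3], [5, 9]] = 231 ≠ 0, so that unfolding has rank ≥ 2 and hence rank(T) ≥ 2 (CP rank is at least every unfolding rank, though it can be larger).
Upper bound: with S_k = T[:,:,k], the two rank-1 terms a₁b₁ᵀ, a₂b₂ᵀ are the rank-1 members of the pencil x·S₀ + y·S₁.
The 2×2 minor of x·S₀ + y·S₁ on rows {0,1}, columns {0,1} is −462·x² + 539·xy + 231·y² = (-77)·(2·x − 3·y)(3·x + y), vanishing at (x:y) = (3:2) and (1:-3).
M₁ = 3·S₀ + 2·S₁ = [[66, -44, -22], [33, -22, -11], [99, -66, -33]] = 11·[2, 1, 3][3, -2, -1]ᵀ and M₂ = S₀ − 3·S₁ = [[33, 99, -66], [-22, -66, 44], [0, 0, 0]] = 11·[3, -2, 0][1, 3, -2]ᵀ, so take a₁ = [2, 1, 3], b₁ = [3, -2, -1], a₂ = [3, -2, 0], b₂ = [1, 3, -2].
Each slice is an integer combination of E₁ = a₁b₁ᵀ and E₂ = a₂b₂ᵀ: S₀ = 3·E₁ + 2·E₂, S₁ = E₁ − 3·E₂, S₂ = E₁ − 2·E₂; reading off coefficients, c₁ = [3, 1, 1] and c₂ = [2, -3, -2].
Hence T = [2, 1, 3] ⊗ [3, -2, -1] ⊗ [3, 1, 1] + [3, -2, 0] ⊗ [1, 3, -2] ⊗ [2, -3, -2], so rank(T) ≤ 2.
These bounds meet, so rank(T) = 2.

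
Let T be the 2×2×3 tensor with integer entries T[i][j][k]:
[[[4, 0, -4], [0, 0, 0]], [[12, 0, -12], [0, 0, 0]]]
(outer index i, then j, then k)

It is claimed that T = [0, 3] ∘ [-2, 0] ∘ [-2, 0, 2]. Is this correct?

No

Reconstruct entry (0,0,0) from the claimed factors: Σₗ aₗ[0]bₗ[0]cₗ[0] = (0)·(-2)·(-2) = 0, but T[0,0,0] = 4. The claim is false.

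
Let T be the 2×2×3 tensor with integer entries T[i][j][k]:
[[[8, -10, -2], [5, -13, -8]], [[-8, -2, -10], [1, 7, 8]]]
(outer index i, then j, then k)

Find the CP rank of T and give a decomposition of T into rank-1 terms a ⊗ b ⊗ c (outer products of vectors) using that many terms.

rank(T) = 2

Lower bound: the mode-1 unfolding of T (rows indexed by i, columns by (j,k) = (0,0), (0,1), (0,2), (1,0), (1,1), (1,2)) is [[8, -10, -2, 5, -13, -8], [-8, -2, -10, 1, 7, 8]].
There the 2×2 minor on rows i ∈ {0, 1}, columns (j,k) ∈ {(0,0), (0,1)} is det [[8, -10], [-8, -2]] = -96 ≠ 0, so this unfolding has rank ≥ 2; CP rank is at least every unfolding rank, so rank(T) ≥ 2. (Unfolding ranks only ever bound the CP rank from below — rank(T) can be strictly larger than all of them — so the matching upper bound has to come from an explicit 2-term decomposition.)
Upper bound — finding two terms. Write S_k = T[:,:,k] for the frontal slices: S₀ = [[8, 5], [-8, 1]], S₁ = [[-10, -13], [-2, 7]], S₂ = [[-2, -8], [-10, 8]].
If T = a₁ ⊗ b₁ ⊗ c₁ + a₂ ⊗ b₂ ⊗ c₂ then each S_k = c₁[k]·a₁b₁ᵀ + c₂[k]·a₂b₂ᵀ. S₀ and S₁ are linearly independent, so a₁b₁ᵀ and a₂b₂ᵀ must span the same plane of matrices: they are the rank-1 matrices of the form x·S₀ + y·S₁.
det(x·S₀ + y·S₁) is 48·x² − 48·xy − 96·y² = 48·(x − 2·y)(x + y), vanishing at (x:y) = (2:1) and (1:-1).
M₁ = 2·S₀ + S₁ = [[6, -3], [-18, 9]] = 3·[1, -3][2, -1]ᵀ and M₂ = S₀ − S₁ = [[18, 18], [-6, -6]] = 6·[3, -1][1, 1]ᵀ, so take a₁ = [1, -3], b₁ = [2, -1], a₂ = [3, -1], b₂ = [1, 1].
Each slice is an integer combination of E₁ = a₁b₁ᵀ and E₂ = a₂b₂ᵀ: S₀ = E₁ + 2·E₂, S₁ = E₁ − 4·E₂, S₂ = 2·E₁ − 2·E₂; reading off coefficients, c₁ = [1, 1, 2] and c₂ = [2, -4, -2].
Hence T = [1, -3] ⊗ [2, -1] ⊗ [1, 1, 2] + [3, -1] ⊗ [1, 1] ⊗ [2, -4, -2], so rank(T) ≤ 2.
These bounds meet, so rank(T) = 2.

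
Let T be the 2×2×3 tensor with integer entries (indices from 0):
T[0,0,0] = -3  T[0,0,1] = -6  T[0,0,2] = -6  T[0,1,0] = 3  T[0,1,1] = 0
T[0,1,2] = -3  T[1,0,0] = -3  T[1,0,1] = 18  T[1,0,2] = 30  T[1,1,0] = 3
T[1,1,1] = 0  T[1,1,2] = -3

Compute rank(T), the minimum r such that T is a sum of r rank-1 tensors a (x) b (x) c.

2

Lower bound: the mode-3 unfolding of T (rows indexed by k, columns by (i,j) = (0,0), (0,1), (1,0), (1,1)) is [[-3, 3, -3, 3], [-6, 0, 18, 0], [-6, -3, 30, -3]].
There the 2×2 minor on rows k ∈ {0, 1}, columns (i,j) ∈ {(0,0), (0,1)} is det [[-3, 3], [-6, 0]] = 18 ≠ 0, so this unfolding has rank ≥ 2; CP rank is at least every unfolding rank, so rank(T) ≥ 2. (This is only a lower bound: in general the CP rank may exceed every unfolding rank, so we still need to exhibit 2 rank-1 terms summing to T.)
Upper bound — finding two terms. Write S_k = T[:,:,k] for the frontal slices: S₀ = [[-3, 3], [-3, 3]], S₁ = [[-6, 0], [18, 0]], S₂ = [[-6, -3], [30, -3]].
If T = a₁ (x) b₁ (x) c₁ + a₂ (x) b₂ (x) c₂ then each S_k = c₁[k]·a₁b₁ᵀ + c₂[k]·a₂b₂ᵀ. S₀ and S₁ are linearly independent, so a₁b₁ᵀ and a₂b₂ᵀ must span the same plane of matrices: they are the rank-1 matrices of the form x·S₀ + y·S₁.
det(x·S₀ + y·S₁) is −72·xy = (-72)·(y)(x), vanishing at (x:y) = (1:0) and (0:1).
M₁ = S₀ = [[-3, 3], [-3, 3]] = (-3)·(1, 1)(1, -1)ᵀ and M₂ = S₁ = [[-6, 0], [18, 0]] = (-6)·(1, -3)(1, 0)ᵀ, so take a₁ = (1, 1), b₁ = (1, -1), a₂ = (1, -3), b₂ = (1, 0).
Each slice is an integer combination of E₁ = a₁b₁ᵀ and E₂ = a₂b₂ᵀ: S₀ = −3·E₁, S₁ = −6·E₂, S₂ = 3·E₁ − 9·E₂; reading off coefficients, c₁ = (-3, 0, 3) and c₂ = (0, -6, -9).
Hence T = (1, 1) (x) (1, -1) (x) (-3, 0, 3) + (1, -3) (x) (1, 0) (x) (0, -6, -9), so rank(T) ≤ 2.
These bounds meet, so rank(T) = 2.
Check entry T[0,1,2] = -3: (1)·(-1)·(3) + (1)·(0)·(-9) = -3.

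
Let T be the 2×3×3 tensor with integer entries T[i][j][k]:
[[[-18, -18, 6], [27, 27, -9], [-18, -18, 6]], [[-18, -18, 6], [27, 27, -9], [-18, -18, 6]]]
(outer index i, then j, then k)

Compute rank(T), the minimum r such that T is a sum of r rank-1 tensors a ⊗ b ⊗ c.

1

Lower bound: T ≠ 0 (e.g. T[0,0,0] = -18), so rank(T) ≥ 1.
Upper bound: if T = a ⊗ b ⊗ c then every fibre of T is a multiple of the corresponding factor, so read the factors off the fibres through the nonzero entry T[0,0,0] = -18.
The mode-1 fibre T[:,0,0] = [-18, -18] gives a = [1, 1] (primitive direction); the mode-2 fibre T[0,:,0] = [-18, 27, -18] gives b = [2, -3, 2]; then c[k] = T[0,0,k] / (a[0]·b[0]) = [-18, -18, 6] / 2 = [-9, -9, 3].
Expanding [1, 1] ⊗ [2, -3, 2] ⊗ [-9, -9, 3] reproduces all 18 entries of T, so T = [1, 1] ⊗ [2, -3, 2] ⊗ [-9, -9, 3] and rank(T) ≤ 1.
These bounds meet, so rank(T) = 1.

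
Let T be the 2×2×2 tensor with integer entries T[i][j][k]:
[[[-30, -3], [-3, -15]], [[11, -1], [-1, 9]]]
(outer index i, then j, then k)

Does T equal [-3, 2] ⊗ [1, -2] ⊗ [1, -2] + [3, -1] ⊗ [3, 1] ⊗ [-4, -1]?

No

Reconstruct entry (0,0,0) from the claimed factors: Σₗ aₗ[0]bₗ[0]cₗ[0] = (-3)·(1)·(1) + (3)·(3)·(-4) = -39, but T[0,0,0] = -30. The claim is false.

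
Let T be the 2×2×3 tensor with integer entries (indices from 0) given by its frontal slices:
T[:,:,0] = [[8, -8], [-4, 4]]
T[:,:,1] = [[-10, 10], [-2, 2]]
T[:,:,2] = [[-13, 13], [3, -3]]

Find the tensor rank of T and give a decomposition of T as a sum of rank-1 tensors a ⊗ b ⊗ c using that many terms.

Lower bound: the mode-1 unfolding of T (rows indexed by i, columns by (j,k) = (0,0), (0,1), (0,2), (1,0), (1,1), (1,2)) is [[8, -10, -13, -8, 10, 13], [-4, -2, 3, 4, 2, -3]].
There the 2×2 minor on rows i ∈ {0, 1}, columns (j,k) ∈ {(0,0), (0,1)} is det [[8, -10], [-4, -2]] = -56 ≠ 0, so this unfolding has rank ≥ 2; CP rank is at least every unfolding rank, so rank(T) ≥ 2. (Unfolding ranks only ever bound the CP rank from below — rank(T) can be strictly larger than all of them — so the matching upper bound has to come from an explicit 2-term decomposition.)
Upper bound — finding two terms. Every mode-2 slice of T is a multiple of one matrix: T[:,j,:] = b[j]·M with b = [1, -1] and M = [[8, -10, -13], [-4, -2, 3]] (rows indexed by i, columns by k). So it suffices to write M as a sum of two rank-1 matrices.
Splitting M by its rows (i = 0, 1), M = [1, 0][8, -10, -13]ᵀ + [0, 1][-4, -2, 3]ᵀ.
Hence T = [1, 0] ⊗ [1, -1] ⊗ [8, -10, -13] + [0, 1] ⊗ [1, -1] ⊗ [-4, -2, 3], so rank(T) ≤ 2.
These bounds meet, so rank(T) = 2.

rank(T) = 2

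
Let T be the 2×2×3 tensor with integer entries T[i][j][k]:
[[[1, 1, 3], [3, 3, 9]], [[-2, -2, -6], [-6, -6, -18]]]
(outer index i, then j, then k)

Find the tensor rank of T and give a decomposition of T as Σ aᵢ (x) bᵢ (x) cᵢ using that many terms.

rank(T) = 1

Lower bound: T ≠ 0 (e.g. T[0,0,0] = 1), so rank(T) ≥ 1.
Upper bound: if T = a (x) b (x) c then every fibre of T is a multiple of the corresponding factor, so read the factors off the fibres through the nonzero entry T[0,0,0] = 1.
The mode-1 fibre T[:,0,0] = [1, -2] gives a = (1, -2) (primitive direction); the mode-2 fibre T[0,:,0] = [1, 3] gives b = (1, 3); then c[k] = T[0,0,k] / (a[0]·b[0]) = [1, 1, 3] / 1 = (1, 1, 3).
Expanding (1, -2) (x) (1, 3) (x) (1, 1, 3) reproduces all 12 entries of T, so T = (1, -2) (x) (1, 3) (x) (1, 1, 3) and rank(T) ≤ 1.
These bounds meet, so rank(T) = 1.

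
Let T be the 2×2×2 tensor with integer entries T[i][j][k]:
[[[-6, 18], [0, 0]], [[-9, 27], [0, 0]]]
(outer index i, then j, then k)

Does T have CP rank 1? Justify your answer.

If T = a (x) b (x) c then every fibre of T is a multiple of the corresponding factor, so read the factors off the fibres through the nonzero entry T[0,0,0] = -6.
The mode-1 fibre T[:,0,0] = [-6, -9] gives a = [2, 3] (primitive direction); the mode-2 fibre T[0,:,0] = [-6, 0] gives b = [1, 0]; then c[k] = T[0,0,k] / (a[0]·b[0]) = [-6, 18] / 2 = [-3, 9].
Expanding [2, 3] (x) [1, 0] (x) [-3, 9] reproduces all 8 entries of T, so T = [2, 3] (x) [1, 0] (x) [-3, 9] and rank(T) ≤ 1.
Equivalently every frontal slice T[:,:,k] is c[k] times the rank-1 matrix [2, 3] (x) [1, 0]. So T has rank 1 (it is nonzero).

Yes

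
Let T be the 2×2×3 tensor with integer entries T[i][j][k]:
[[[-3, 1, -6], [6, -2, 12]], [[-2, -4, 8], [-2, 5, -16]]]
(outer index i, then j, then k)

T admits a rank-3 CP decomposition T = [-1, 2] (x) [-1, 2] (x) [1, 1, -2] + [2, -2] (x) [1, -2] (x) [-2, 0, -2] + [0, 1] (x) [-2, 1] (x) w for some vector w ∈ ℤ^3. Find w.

Subtract the known terms from T to get the rank-1 residual R = [0, 1] (x) [-2, 1] (x) w, so R[i,j,k] = a[i]·b[j]·w[k]. Pick indices with nonzero a[1]·b[0] = (1)·(-2) = -2. Only the fibre through (1,0,·) is needed: R[1,0,:] = T[1,0,:] − Σₗ aₗ[1]bₗ[0]cₗ = [-2, -4, 8] − (2)·(-1)·[1, 1, -2] − (-2)·(1)·[-2, 0, -2] = [-4, -2, 0]. Then w[k] = R[1,0,k] / -2 for each k, giving w = [-4, -2, 0] / -2 = [2, 1, 0].

w = [2, 1, 0]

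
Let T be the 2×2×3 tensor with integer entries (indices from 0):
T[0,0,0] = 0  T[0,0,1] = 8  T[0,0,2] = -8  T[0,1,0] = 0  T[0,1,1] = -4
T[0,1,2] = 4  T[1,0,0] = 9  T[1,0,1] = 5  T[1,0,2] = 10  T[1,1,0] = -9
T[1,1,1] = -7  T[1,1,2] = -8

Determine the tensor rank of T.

2

Lower bound: the mode-1 unfolding of T (rows indexed by i, columns by (j,k) = (0,0), (0,1), (0,2), (1,0), (1,1), (1,2)) is [[0, 8, -8, 0, -4, 4], [9, 5, 10, -9, -7, -8]].
There the 2×2 minor on rows i ∈ {0, 1}, columns (j,k) ∈ {(0,0), (0,1)} is det [[0, 8], [9, 5]] = -72 ≠ 0, so this unfolding has rank ≥ 2; CP rank is at least every unfolding rank, so rank(T) ≥ 2. (Unfolding ranks only ever bound the CP rank from below — rank(T) can be strictly larger than all of them — so the matching upper bound has to come from an explicit 2-term decomposition.)
Upper bound — finding two terms. Write S_k = T[:,:,k] for the frontal slices: S₀ = [[0, 0], [9, -9]], S₁ = [[8, -4], [5, -7]], S₂ = [[-8, 4], [10, -8]].
If T = a₁ ⊗ b₁ ⊗ c₁ + a₂ ⊗ b₂ ⊗ c₂ then each S_k = c₁[k]·a₁b₁ᵀ + c₂[k]·a₂b₂ᵀ. S₀ and S₁ are linearly independent, so a₁b₁ᵀ and a₂b₂ᵀ must span the same plane of matrices: they are the rank-1 matrices of the form x·S₀ + y·S₁.
det(x·S₀ + y·S₁) is −36·xy − 36·y² = (-36)·(y)(x + y), vanishing at (x:y) = (1:0) and (1:-1).
M₁ = S₀ = [[0, 0], [9, -9]] = 9·[0, 1][1, -1]ᵀ and M₂ = S₀ − S₁ = [[-8, 4], [4, -2]] = (-2)·[2, -1][2, -1]ᵀ, so take a₁ = [0, 1], b₁ = [1, -1], a₂ = [2, -1], b₂ = [2, -1].
Each slice is an integer combination of E₁ = a₁b₁ᵀ and E₂ = a₂b₂ᵀ: S₀ = 9·E₁, S₁ = 9·E₁ + 2·E₂, S₂ = 6·E₁ − 2·E₂; reading off coefficients, c₁ = [9, 9, 6] and c₂ = [0, 2, -2].
Hence T = [0, 1] ⊗ [1, -1] ⊗ [9, 9, 6] + [2, -1] ⊗ [2, -1] ⊗ [0, 2, -2], so rank(T) ≤ 2.
These bounds meet, so rank(T) = 2.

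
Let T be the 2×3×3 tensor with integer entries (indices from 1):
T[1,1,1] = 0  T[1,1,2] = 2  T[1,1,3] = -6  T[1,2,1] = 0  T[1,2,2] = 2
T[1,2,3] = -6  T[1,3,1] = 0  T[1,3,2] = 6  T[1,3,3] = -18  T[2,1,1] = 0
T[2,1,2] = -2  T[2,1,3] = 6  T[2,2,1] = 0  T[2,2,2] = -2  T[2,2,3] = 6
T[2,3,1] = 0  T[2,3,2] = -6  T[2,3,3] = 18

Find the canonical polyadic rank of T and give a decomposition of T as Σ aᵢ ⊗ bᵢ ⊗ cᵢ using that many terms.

Lower bound: T ≠ 0 (e.g. T[1,1,2] = 2), so rank(T) ≥ 1.
Upper bound: if T = a ⊗ b ⊗ c then every fibre of T is a multiple of the corresponding factor, so read the factors off the fibres through the nonzero entry T[1,1,2] = 2.
The mode-1 fibre T[:,1,2] = [2, -2] gives a = [1, -1] (primitive direction); the mode-2 fibre T[1,:,2] = [2, 2, 6] gives b = [1, 1, 3]; then c[k] = T[1,1,k] / (a[1]·b[1]) = [0, 2, -6] / 1 = [0, 2, -6].
Expanding [1, -1] ⊗ [1, 1, 3] ⊗ [0, 2, -6] reproduces all 18 entries of T, so T = [1, -1] ⊗ [1, 1, 3] ⊗ [0, 2, -6] and rank(T) ≤ 1.
These bounds meet, so rank(T) = 1.

rank(T) = 1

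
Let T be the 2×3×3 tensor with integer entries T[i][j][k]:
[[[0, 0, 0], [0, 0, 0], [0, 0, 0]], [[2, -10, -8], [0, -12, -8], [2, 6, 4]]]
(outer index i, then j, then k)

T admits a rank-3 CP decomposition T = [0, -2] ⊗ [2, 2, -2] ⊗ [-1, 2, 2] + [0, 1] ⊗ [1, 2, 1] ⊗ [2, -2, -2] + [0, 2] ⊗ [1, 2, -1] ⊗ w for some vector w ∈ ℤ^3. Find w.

Subtract the known terms from T to get the rank-1 residual R = [0, 2] ⊗ [1, 2, -1] ⊗ w, so R[i,j,k] = a[i]·b[j]·w[k]. Pick indices with nonzero a[1]·b[0] = (2)·(1) = 2. Only the fibre through (1,0,·) is needed: R[1,0,:] = T[1,0,:] − Σₗ aₗ[1]bₗ[0]cₗ = [2, -10, -8] − (-2)·(2)·[-1, 2, 2] − (1)·(1)·[2, -2, -2] = [-4, 0, 2]. Then w[k] = R[1,0,k] / 2 for each k, giving w = [-4, 0, 2] / 2 = [-2, 0, 1].

w = [-2, 0, 1]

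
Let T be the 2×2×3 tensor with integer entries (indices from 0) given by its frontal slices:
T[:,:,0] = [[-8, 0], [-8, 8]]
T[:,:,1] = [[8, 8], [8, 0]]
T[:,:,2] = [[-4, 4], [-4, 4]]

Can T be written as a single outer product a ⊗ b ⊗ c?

The mode-3 unfolding of T (rows indexed by k, columns by (i,j) = (0,0), (0,1), (1,0), (1,1)) is [[-8, 0, -8, 8], [8, 8, 8, 0], [-4, 4, -4, 4]].
There the 3×3 minor on rows k ∈ {0, 1, 2}, columns (i,j) ∈ {(0,0), (0,1), (1,1)} is det [[-8, 0, 8], [8, 8, 0], [-4, 4, 4]] = 256 ≠ 0, so this unfolding has rank ≥ 3; CP rank is at least every unfolding rank, so rank(T) ≥ 3.
In particular rank(T) ≥ 3 > 1, so T is not rank-1.

No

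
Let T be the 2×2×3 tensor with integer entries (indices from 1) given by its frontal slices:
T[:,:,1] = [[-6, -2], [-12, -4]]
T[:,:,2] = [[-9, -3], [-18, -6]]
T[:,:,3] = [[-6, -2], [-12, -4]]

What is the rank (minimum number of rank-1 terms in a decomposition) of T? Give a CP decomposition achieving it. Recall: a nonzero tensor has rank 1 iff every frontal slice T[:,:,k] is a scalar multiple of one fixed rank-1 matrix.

Lower bound: T ≠ 0 (e.g. T[1,1,1] = -6), so rank(T) ≥ 1.
Upper bound: the mode-1 fibre T[:,1,1] = [-6, -12] gives a = (1, 2) (primitive direction); the mode-2 fibre T[1,:,1] = [-6, -2] gives b = (3, 1); then c[k] = T[1,1,k] / (a[1]·b[1]) = [-6, -9, -6] / 3 = (-2, -3, -2).
Expanding (1, 2) (x) (3, 1) (x) (-2, -3, -2) reproduces all 12 entries of T, so T = (1, 2) (x) (3, 1) (x) (-2, -3, -2) and rank(T) ≤ 1.
These bounds meet, so rank(T) = 1.

rank(T) = 1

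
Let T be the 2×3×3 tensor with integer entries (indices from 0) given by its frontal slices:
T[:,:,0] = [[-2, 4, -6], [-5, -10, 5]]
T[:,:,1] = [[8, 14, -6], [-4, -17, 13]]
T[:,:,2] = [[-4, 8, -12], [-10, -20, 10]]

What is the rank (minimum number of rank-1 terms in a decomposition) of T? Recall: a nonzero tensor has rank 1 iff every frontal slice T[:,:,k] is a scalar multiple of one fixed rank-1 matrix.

Lower bound: the mode-1 unfolding of T (rows indexed by i, columns by (j,k) = (0,0), (0,1), (0,2), (1,0), (1,1), (1,2), (2,0), (2,1), (2,2)) is [[-2, 8, -4, 4, 14, 8, -6, -6, -12], [-5, -4, -10, -10, -17, -20, 5, 13, 10]].
There the 2×2 minor on rows i ∈ {0, 1}, columns (j,k) ∈ {(0,0), (0,1)} is det [[-2, 8], [-5, -4]] = 48 ≠ 0, so this unfolding has rank ≥ 2; CP rank is at least every unfolding rank, so rank(T) ≥ 2. (This is only a lower bound: in general the CP rank may exceed every unfolding rank, so we still need to exhibit 2 rank-1 terms summing to T.)
Upper bound — finding two terms. Write S_k = T[:,:,k] for the frontal slices: S₀ = [[-2, 4, -6], [-5, -10, 5]], S₁ = [[8, 14, -6], [-4, -17, 13]], S₂ = [[-4, 8, -12], [-10, -20, 10]].
If T = a₁ ⊗ b₁ ⊗ c₁ + a₂ ⊗ b₂ ⊗ c₂ then each S_k = c₁[k]·a₁b₁ᵀ + c₂[k]·a₂b₂ᵀ. S₀ and S₁ are linearly independent, so a₁b₁ᵀ and a₂b₂ᵀ must span the same plane of matrices: they are the rank-1 matrices of the form x·S₀ + y·S₁.
The 2×2 minor of x·S₀ + y·S₁ on rows {0,1}, columns {0,1} is 40·x² + 40·xy − 80·y² = 40·(x + 2·y)(x − y), vanishing at (x:y) = (2:-1) and (1:1).
M₁ = 2·S₀ − S₁ = [[-12, -6, -6], [-6, -3, -3]] = (-3)·(2, 1)(2, 1, 1)ᵀ and M₂ = S₀ + S₁ = [[6, 18, -12], [-9, -27, 18]] = 3·(2, -3)(1, 3, -2)ᵀ, so take a₁ = (2, 1), b₁ = (2, 1, 1), a₂ = (2, -3), b₂ = (1, 3, -2).
Each slice is an integer combination of E₁ = a₁b₁ᵀ and E₂ = a₂b₂ᵀ: S₀ = −E₁ + E₂, S₁ = E₁ + 2·E₂, S₂ = −2·E₁ + 2·E₂; reading off coefficients, c₁ = (-1, 1, -2) and c₂ = (1, 2, 2).
Hence T = (2, 1) ⊗ (2, 1, 1) ⊗ (-1, 1, -2) + (2, -3) ⊗ (1, 3, -2) ⊗ (1, 2, 2), so rank(T) ≤ 2.
These bounds meet, so rank(T) = 2.

2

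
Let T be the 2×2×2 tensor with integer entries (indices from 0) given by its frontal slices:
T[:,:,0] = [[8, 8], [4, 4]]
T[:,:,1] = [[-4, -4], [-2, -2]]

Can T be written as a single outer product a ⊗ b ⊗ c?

Yes

If T = a ⊗ b ⊗ c then every fibre of T is a multiple of the corresponding factor, so read the factors off the fibres through the nonzero entry T[0,0,0] = 8.
The mode-1 fibre T[:,0,0] = [8, 4] gives a = (2, 1) (primitive direction); the mode-2 fibre T[0,:,0] = [8, 8] gives b = (1, 1); then c[k] = T[0,0,k] / (a[0]·b[0]) = [8, -4] / 2 = (4, -2).
Expanding (2, 1) ⊗ (1, 1) ⊗ (4, -2) reproduces all 8 entries of T, so T = (2, 1) ⊗ (1, 1) ⊗ (4, -2) and rank(T) ≤ 1.
Equivalently every frontal slice T[:,:,k] is c[k] times the rank-1 matrix (2, 1) ⊗ (1, 1). So T has rank 1 (it is nonzero).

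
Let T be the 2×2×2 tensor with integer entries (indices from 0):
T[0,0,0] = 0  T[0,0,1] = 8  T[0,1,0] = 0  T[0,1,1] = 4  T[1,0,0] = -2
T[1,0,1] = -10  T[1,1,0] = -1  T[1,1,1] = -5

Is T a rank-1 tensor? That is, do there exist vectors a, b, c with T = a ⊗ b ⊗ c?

No

The mode-1 unfolding of T (rows indexed by i, columns by (j,k) = (0,0), (0,1), (1,0), (1,1)) is [[0, 8, 0, 4], [-2, -10, -1, -5]].
There the 2×2 minor on rows i ∈ {0, 1}, columns (j,k) ∈ {(0,0), (0,1)} is det [[0, 8], [-2, -10]] = 16 ≠ 0, so this unfolding has rank ≥ 2; CP rank is at least every unfolding rank, so rank(T) ≥ 2.
In particular rank(T) ≥ 2 > 1, so T is not rank-1.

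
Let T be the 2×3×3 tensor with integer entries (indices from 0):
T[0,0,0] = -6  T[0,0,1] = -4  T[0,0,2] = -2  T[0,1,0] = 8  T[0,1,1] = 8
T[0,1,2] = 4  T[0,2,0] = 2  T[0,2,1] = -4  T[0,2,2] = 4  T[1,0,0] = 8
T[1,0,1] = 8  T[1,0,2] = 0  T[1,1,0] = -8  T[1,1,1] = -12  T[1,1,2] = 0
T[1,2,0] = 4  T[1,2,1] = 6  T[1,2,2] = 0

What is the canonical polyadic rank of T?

Lower bound: the mode-2 unfolding of T (rows indexed by j, columns by (i,k) = (0,0), (0,1), (0,2), (1,0), (1,1), (1,2)) is [[-6, -4, -2, 8, 8, 0], [8, 8, 4, -8, -12, 0], [2, -4, 4, 4, 6, 0]].
There the 3×3 minor on rows j ∈ {0, 1, 2}, columns (i,k) ∈ {(0,0), (0,1), (0,2)} is det [[-6, -4, -2], [8, 8, 4], [2, -4, 4]] = -96 ≠ 0, so this unfolding has rank ≥ 3; CP rank is at least every unfolding rank, so rank(T) ≥ 3. (Flattening ranks never certify an upper bound on CP rank; for that we must actually write T with 3 rank-1 terms.)
Upper bound: T is a sum of 3 rank-1 terms, T = [1, -2] ⊗ [2, -2, 1] ⊗ [-2, -2, 0] + [1, -1] ⊗ [0, 2, -1] ⊗ [0, 2, 0] + [1, 0] ⊗ [1, -2, -2] ⊗ [-2, 0, -2] (one valid choice — decompositions are not unique — normalised so each a, b is primitive with positive first nonzero entry; check it by expanding all entries), so rank(T) ≤ 3.
These bounds meet, so rank(T) = 3.

3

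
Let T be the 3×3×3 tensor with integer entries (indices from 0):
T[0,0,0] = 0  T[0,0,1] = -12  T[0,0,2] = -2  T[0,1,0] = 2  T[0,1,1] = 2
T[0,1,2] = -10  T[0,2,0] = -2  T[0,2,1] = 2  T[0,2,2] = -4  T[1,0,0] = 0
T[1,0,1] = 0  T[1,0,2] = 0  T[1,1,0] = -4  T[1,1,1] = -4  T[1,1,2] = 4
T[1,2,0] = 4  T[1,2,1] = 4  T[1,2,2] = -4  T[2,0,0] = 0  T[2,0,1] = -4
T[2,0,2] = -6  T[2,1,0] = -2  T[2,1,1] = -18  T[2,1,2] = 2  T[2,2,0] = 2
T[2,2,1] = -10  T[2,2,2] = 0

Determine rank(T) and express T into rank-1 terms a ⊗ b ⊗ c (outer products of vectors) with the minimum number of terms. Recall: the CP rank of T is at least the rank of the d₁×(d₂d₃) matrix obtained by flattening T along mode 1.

rank(T) = 3

Lower bound: in the mode-2 unfolding of T (rows indexed by j, columns by (i,k)) the 3×3 minor on rows j ∈ {0, 1, 2}, columns (i,k) ∈ {(0,0), (0,1), (0,2)} is det [[0, -12, -2], [2, 2, -10], [-2, 2, -4]] = -352 ≠ 0, so that unfolding has rank ≥ 3 and hence rank(T) ≥ 3 (CP rank is at least every unfolding rank, though it can be larger).
Upper bound: T is a sum of 3 rank-1 terms, T = [1, -2, -1] ⊗ [0, 1, -1] ⊗ [2, 2, -2] + [1, 0, -1] ⊗ [1, -2, -2] ⊗ [0, -4, 2] + [1, 0, 1] ⊗ [2, 2, 1] ⊗ [0, -4, -2] (one valid choice — decompositions are not unique — normalised so each a, b is primitive with positive first nonzero entry; check it by expanding all entries), so rank(T) ≤ 3.
These bounds meet, so rank(T) = 3.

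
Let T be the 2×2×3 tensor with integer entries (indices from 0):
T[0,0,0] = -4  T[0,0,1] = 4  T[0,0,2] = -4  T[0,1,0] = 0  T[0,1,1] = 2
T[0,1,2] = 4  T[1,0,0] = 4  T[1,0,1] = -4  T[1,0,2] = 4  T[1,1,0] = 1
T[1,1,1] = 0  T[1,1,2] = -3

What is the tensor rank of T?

Lower bound: the mode-3 unfolding of T (rows indexed by k, columns by (i,j) = (0,0), (0,1), (1,0), (1,1)) is [[-4, 0, 4, 1], [4, 2, -4, 0], [-4, 4, 4, -3]].
There the 3×3 minor on rows k ∈ {0, 1, 2}, columns (i,j) ∈ {(0,0), (0,1), (1,1)} is det [[-4, 0, 1], [4, 2, 0], [-4, 4, -3]] = 48 ≠ 0, so this unfolding has rank ≥ 3; CP rank is at least every unfolding rank, so rank(T) ≥ 3. (Flattening ranks never certify an upper bound on CP rank; for that we must actually write T with 3 rank-1 terms.)
Upper bound: T is a sum of 3 rank-1 terms, T = (0, 1) ⊗ (0, 1) ⊗ (1, 2, 1) + (1, -1) ⊗ (0, 1) ⊗ (-2, 4, 2) + (1, -1) ⊗ (2, -1) ⊗ (-2, 2, -2) (written with every a and b primitive with positive leading entry and the scale carried by c; CP decompositions are not unique, and this one is verified by expanding entrywise), so rank(T) ≤ 3.
These bounds meet, so rank(T) = 3.
Check entry T[1,0,1] = -4: (1)·(0)·(2) + (-1)·(0)·(4) + (-1)·(2)·(2) = -4.

3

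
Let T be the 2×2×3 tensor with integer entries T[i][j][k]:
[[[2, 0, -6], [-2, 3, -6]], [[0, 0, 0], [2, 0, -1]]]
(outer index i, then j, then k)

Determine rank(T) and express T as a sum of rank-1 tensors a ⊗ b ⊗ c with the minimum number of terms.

rank(T) = 3

Lower bound: in the mode-3 unfolding of T (rows indexed by k, columns by (i,j)) the 3×3 minor on rows k ∈ {0, 1, 2}, columns (i,j) ∈ {(0,0), (0,1), (1,1)} is det [[2, -2, 2], [0, 3, 0], [-6, -6, -1]] = 30 ≠ 0, so that unfolding has rank ≥ 3 and hence rank(T) ≥ 3 (CP rank is at least every unfolding rank, though it can be larger).
Upper bound: T is a sum of 3 rank-1 terms, T = [0, 1] ⊗ [0, 1] ⊗ [2, 0, -1] + [1, 0] ⊗ [1, 2] ⊗ [-2, 2, -2] + [1, 0] ⊗ [2, 1] ⊗ [2, -1, -2] (written with every a and b primitive with positive leading entry and the scale carried by c; CP decompositions are not unique, and this one is verified by expanding entrywise), so rank(T) ≤ 3.
These bounds meet, so rank(T) = 3.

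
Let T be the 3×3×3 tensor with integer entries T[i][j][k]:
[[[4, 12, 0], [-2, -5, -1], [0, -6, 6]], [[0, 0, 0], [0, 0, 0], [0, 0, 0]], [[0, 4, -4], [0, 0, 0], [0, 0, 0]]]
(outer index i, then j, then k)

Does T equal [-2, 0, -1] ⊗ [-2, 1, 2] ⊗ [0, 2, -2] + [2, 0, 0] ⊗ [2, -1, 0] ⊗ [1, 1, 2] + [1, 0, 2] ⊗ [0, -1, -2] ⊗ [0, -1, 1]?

Reconstruct entrywise from the claimed factors. For example, T[0,2,0] = 0 and Σₗ aₗ[0]bₗ[2]cₗ[0] = (-2)·(2)·(0) + (2)·(0)·(1) + (1)·(-2)·(0) = 0; checking all 27 entries, every one matches. The claim holds.

Yes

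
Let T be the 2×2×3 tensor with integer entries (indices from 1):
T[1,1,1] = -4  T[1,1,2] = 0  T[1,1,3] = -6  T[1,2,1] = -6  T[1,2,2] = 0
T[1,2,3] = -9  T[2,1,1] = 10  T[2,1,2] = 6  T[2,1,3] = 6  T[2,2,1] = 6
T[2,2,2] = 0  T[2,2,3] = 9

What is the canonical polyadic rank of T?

2

Lower bound: the mode-2 unfolding of T (rows indexed by j, columns by (i,k) = (1,1), (1,2), (1,3), (2,1), (2,2), (2,3)) is [[-4, 0, -6, 10, 6, 6], [-6, 0, -9, 6, 0, 9]].
There the 2×2 minor on rows j ∈ {1, 2}, columns (i,k) ∈ {(1,1), (2,1)} is det [[-4, 10], [-6, 6]] = 36 ≠ 0, so this unfolding has rank ≥ 2; CP rank is at least every unfolding rank, so rank(T) ≥ 2. (Flattening ranks never certify an upper bound on CP rank; for that we must actually write T with 2 rank-1 terms.)
Upper bound — finding two terms. Write S_k = T[:,:,k] for the frontal slices: S₁ = [[-4, -6], [10, 6]], S₂ = [[0, 0], [6, 0]], S₃ = [[-6, -9], [6, 9]].
If T = a₁ (x) b₁ (x) c₁ + a₂ (x) b₂ (x) c₂ then each S_k = c₁[k]·a₁b₁ᵀ + c₂[k]·a₂b₂ᵀ. S₁ and S₂ are linearly independent, so a₁b₁ᵀ and a₂b₂ᵀ must span the same plane of matrices: they are the rank-1 matrices of the form x·S₁ + y·S₂.
det(x·S₁ + y·S₂) is 36·x² + 36·xy = 36·(x + y)(x), vanishing at (x:y) = (1:-1) and (0:1).
M₁ = S₁ − S₂ = [[-4, -6], [4, 6]] = (-2)·[1, -1][2, 3]ᵀ and M₂ = S₂ = [[0, 0], [6, 0]] = 6·[0, 1][1, 0]ᵀ, so take a₁ = [1, -1], b₁ = [2, 3], a₂ = [0, 1], b₂ = [1, 0].
Each slice is an integer combination of E₁ = a₁b₁ᵀ and E₂ = a₂b₂ᵀ: S₁ = −2·E₁ + 6·E₂, S₂ = 6·E₂, S₃ = −3·E₁; reading off coefficients, c₁ = [-2, 0, -3] and c₂ = [6, 6, 0].
Hence T = [1, -1] (x) [2, 3] (x) [-2, 0, -3] + [0, 1] (x) [1, 0] (x) [6, 6, 0], so rank(T) ≤ 2.
These bounds meet, so rank(T) = 2.
Check entry T[1,2,1] = -6: (1)·(3)·(-2) + (0)·(0)·(6) = -6.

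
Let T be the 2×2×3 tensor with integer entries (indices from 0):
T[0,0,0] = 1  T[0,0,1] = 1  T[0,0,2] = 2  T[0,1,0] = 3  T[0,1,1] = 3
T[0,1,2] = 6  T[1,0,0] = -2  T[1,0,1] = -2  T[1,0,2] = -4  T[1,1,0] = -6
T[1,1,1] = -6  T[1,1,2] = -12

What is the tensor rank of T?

1

Lower bound: T ≠ 0 (e.g. T[0,0,0] = 1), so rank(T) ≥ 1.
Upper bound: if T = a ⊗ b ⊗ c then every fibre of T is a multiple of the corresponding factor, so read the factors off the fibres through the nonzero entry T[0,0,0] = 1.
The mode-1 fibre T[:,0,0] = [1, -2] gives a = [1, -2] (primitive direction); the mode-2 fibre T[0,:,0] = [1, 3] gives b = [1, 3]; then c[k] = T[0,0,k] / (a[0]·b[0]) = [1, 1, 2] / 1 = [1, 1, 2].
Expanding [1, -2] ⊗ [1, 3] ⊗ [1, 1, 2] reproduces all 12 entries of T, so T = [1, -2] ⊗ [1, 3] ⊗ [1, 1, 2] and rank(T) ≤ 1.
These bounds meet, so rank(T) = 1.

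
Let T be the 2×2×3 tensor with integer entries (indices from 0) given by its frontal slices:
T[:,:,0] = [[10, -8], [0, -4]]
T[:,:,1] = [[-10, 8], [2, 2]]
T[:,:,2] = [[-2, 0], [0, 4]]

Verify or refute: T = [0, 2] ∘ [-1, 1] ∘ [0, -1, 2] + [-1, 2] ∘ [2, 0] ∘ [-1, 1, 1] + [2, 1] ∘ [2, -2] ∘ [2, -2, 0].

Reconstruct entrywise from the claimed factors. For example, T[1,1,1] = 2 and Σₗ aₗ[1]bₗ[1]cₗ[1] = (2)·(1)·(-1) + (2)·(0)·(1) + (1)·(-2)·(-2) = 2; checking all 12 entries, every one matches. The claim holds.

Yes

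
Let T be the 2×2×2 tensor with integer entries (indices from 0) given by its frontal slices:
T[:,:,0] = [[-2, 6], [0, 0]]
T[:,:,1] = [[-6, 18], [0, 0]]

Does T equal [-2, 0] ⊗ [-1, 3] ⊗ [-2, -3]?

No

Reconstruct entry (0,0,0) from the claimed factors: Σₗ aₗ[0]bₗ[0]cₗ[0] = (-2)·(-1)·(-2) = -4, but T[0,0,0] = -2. The claim is false.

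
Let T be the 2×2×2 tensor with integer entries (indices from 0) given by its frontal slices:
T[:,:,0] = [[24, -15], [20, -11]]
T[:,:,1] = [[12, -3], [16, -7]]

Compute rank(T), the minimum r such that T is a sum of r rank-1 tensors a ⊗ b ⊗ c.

2

Lower bound: the mode-3 unfolding of T (rows indexed by k, columns by (i,j) = (0,0), (0,1), (1,0), (1,1)) is [[24, -15, 20, -11], [12, -3, 16, -7]].
There the 2×2 minor on rows k ∈ {0, 1}, columns (i,j) ∈ {(0,0), (0,1)} is det [[24, -15], [12, -3]] = 108 ≠ 0, so this unfolding has rank ≥ 2; CP rank is at least every unfolding rank, so rank(T) ≥ 2. (Flattening ranks never certify an upper bound on CP rank; for that we must actually write T with 2 rank-1 terms.)
Upper bound — finding two terms. Write S_k = T[:,:,k] for the frontal slices: S₀ = [[24, -15], [20, -11]], S₁ = [[12, -3], [16, -7]].
If T = a₁ ⊗ b₁ ⊗ c₁ + a₂ ⊗ b₂ ⊗ c₂ then each S_k = c₁[k]·a₁b₁ᵀ + c₂[k]·a₂b₂ᵀ. S₀ and S₁ are linearly independent, so a₁b₁ᵀ and a₂b₂ᵀ must span the same plane of matrices: they are the rank-1 matrices of the form x·S₀ + y·S₁.
det(x·S₀ + y·S₁) is 36·x² − 36·y² = 36·(x − y)(x + y), vanishing at (x:y) = (1:1) and (1:-1).
M₁ = S₀ + S₁ = [[36, -18], [36, -18]] = 18·[1, 1][2, -1]ᵀ and M₂ = S₀ − S₁ = [[12, -12], [4, -4]] = 4·[3, 1][1, -1]ᵀ, so take a₁ = [1, 1], b₁ = [2, -1], a₂ = [3, 1], b₂ = [1, -1].
Each slice is an integer combination of E₁ = a₁b₁ᵀ and E₂ = a₂b₂ᵀ: S₀ = 9·E₁ + 2·E₂, S₁ = 9·E₁ − 2·E₂; reading off coefficients, c₁ = [9, 9] and c₂ = [2, -2].
Hence T = [1, 1] ⊗ [2, -1] ⊗ [9, 9] + [3, 1] ⊗ [1, -1] ⊗ [2, -2], so rank(T) ≤ 2.
These bounds meet, so rank(T) = 2.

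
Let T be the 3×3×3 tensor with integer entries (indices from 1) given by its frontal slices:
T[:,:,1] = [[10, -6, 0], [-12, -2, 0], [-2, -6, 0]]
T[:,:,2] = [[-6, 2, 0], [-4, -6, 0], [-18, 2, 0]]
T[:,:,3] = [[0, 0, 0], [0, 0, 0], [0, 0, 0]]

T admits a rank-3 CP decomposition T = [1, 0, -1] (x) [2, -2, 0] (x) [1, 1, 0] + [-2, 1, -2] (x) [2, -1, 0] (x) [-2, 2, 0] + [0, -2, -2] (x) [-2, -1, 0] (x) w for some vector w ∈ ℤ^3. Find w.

Subtract the known terms from T to get the rank-1 residual R = [0, -2, -2] (x) [-2, -1, 0] (x) w, so R[i,j,k] = a[i]·b[j]·w[k]. Pick indices with nonzero a[2]·b[1] = (-2)·(-2) = 4. Only the fibre through (2,1,·) is needed: R[2,1,:] = T[2,1,:] − Σₗ aₗ[2]bₗ[1]cₗ = [-12, -4, 0] − (0)·(2)·[1, 1, 0] − (1)·(2)·[-2, 2, 0] = [-8, -8, 0]. Then w[k] = R[2,1,k] / 4 for each k, giving w = [-8, -8, 0] / 4 = [-2, -2, 0].

w = [-2, -2, 0]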